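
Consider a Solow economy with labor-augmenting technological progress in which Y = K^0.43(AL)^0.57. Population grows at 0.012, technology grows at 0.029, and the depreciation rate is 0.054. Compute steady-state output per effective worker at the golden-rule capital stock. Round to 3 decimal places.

y_gold ≈ 3.124

Break-even investment rate: n + g + δ = 0.012 + 0.029 + 0.054 = 0.095.
At the golden rule the marginal product of capital equals n+g+δ: 0.43·k^(0.43−1) = 0.095. Solving, k_gold = (0.43/0.095)^(1/0.57) ≈ 14.1394.
Output: y_gold = k_gold^0.43 = 14.1394^0.43 ≈ 3.1238.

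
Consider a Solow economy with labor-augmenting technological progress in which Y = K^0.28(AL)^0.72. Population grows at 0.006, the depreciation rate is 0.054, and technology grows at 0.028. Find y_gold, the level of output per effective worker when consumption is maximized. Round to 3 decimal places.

Capital per effective worker breaks even when investment replaces (n + g + δ)·k; here n + g + δ = 0.088.
Setting f'(k) = n+g+δ gives 0.28·k^(0.28−1) = 0.088, hence k_gold = (0.28/0.088)^(1/0.72) ≈ 4.9907.
Output: y_gold = k_gold^0.28 = 4.9907^0.28 ≈ 1.5685.

y_gold ≈ 1.569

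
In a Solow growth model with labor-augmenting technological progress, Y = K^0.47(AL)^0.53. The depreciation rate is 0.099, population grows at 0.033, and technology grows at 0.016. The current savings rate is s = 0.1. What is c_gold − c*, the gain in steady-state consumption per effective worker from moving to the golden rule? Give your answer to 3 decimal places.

Break-even investment rate: n + g + δ = 0.033 + 0.016 + 0.099 = 0.148.
Current steady state (s = 0.1): k* = (0.1/0.148)^(1/0.53) ≈ 0.4773, y* = 0.4773^0.47 ≈ 0.7063, c* = (1−0.1)·0.7063 ≈ 0.6357.
At the golden rule the marginal product of capital equals n+g+δ: 0.47·k^(0.47−1) = 0.148. Solving, k_gold = (0.47/0.148)^(1/0.53) ≈ 8.8483.
y_gold = 8.8483^0.47 ≈ 2.7863, c_gold = y_gold − 0.148·k_gold ≈ 1.4767.
Gain: Δc = 1.4767 − 0.6357 ≈ 0.8410.

Δc ≈ 0.841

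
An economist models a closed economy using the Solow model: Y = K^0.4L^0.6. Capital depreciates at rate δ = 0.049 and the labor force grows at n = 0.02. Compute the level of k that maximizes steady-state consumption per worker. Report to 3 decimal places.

k_gold ≈ 18.708

Capital per worker breaks even when investment replaces (n + δ)·k; here n + δ = 0.069.
Golden rule sets MPK = n+δ: 0.4·k^(0.4−1) = 0.069, so k_gold = (0.4/0.069)^(1/0.6) ≈ 18.7076.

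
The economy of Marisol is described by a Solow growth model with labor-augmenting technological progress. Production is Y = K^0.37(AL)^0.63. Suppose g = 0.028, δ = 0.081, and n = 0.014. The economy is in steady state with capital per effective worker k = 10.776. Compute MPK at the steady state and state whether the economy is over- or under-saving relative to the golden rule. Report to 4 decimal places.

n + g + δ = 0.014 + 0.028 + 0.081 = 0.123.
MPK = 0.37·k^(0.37−1) = 0.37·10.776^(-0.63) ≈ 0.0827.
MPK < 0.123, so the economy is dynamically inefficient (over-saving).

over-saving; MPK ≈ 0.0827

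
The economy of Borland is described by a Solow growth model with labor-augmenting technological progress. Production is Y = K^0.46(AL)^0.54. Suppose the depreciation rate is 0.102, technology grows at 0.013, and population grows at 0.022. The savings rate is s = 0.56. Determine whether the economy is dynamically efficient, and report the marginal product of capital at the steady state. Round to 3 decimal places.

dynamically inefficient; MPK ≈ 0.113

Capital per effective worker breaks even when investment replaces (n + g + δ)·k; here n + g + δ = 0.137.
Steady-state k*: s·k^0.46 = 0.137·k gives k* = (0.56/0.137)^(1/0.54) ≈ 13.5627.
MPK = 0.46·13.5627^(-0.54) ≈ 0.1125.
MPK < n+g+δ = 0.137, so the economy is dynamically inefficient (over-saving).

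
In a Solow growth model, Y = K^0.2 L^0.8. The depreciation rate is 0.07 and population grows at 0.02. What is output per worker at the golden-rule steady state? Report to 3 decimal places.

y_gold ≈ 1.221

n + δ = 0.02 + 0.07 = 0.09.
At the golden rule the marginal product of capital equals n+δ: 0.2·k^(0.2−1) = 0.09. Solving, k_gold = (0.2/0.09)^(1/0.8) ≈ 2.7132.
Output: y_gold = k_gold^0.2 = 2.7132^0.2 ≈ 1.2209.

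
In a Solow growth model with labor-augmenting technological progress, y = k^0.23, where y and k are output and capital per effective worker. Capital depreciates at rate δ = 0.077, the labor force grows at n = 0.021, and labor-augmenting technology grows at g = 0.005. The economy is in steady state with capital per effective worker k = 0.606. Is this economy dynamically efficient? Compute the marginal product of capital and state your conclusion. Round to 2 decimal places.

dynamically efficient; MPK ≈ 0.34

The effective depreciation rate is n + g + δ = 0.021 + 0.005 + 0.077 = 0.103.
MPK = 0.23·k^(0.23−1) = 0.23·0.606^(-0.77) ≈ 0.3382.
MPK > 0.103, so the economy is dynamically efficient (under-saving).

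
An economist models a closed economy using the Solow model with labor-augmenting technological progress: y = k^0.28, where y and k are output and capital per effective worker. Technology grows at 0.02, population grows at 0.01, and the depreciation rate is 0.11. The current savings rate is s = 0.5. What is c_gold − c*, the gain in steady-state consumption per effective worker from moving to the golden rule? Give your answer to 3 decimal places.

The effective depreciation rate is n + g + δ = 0.01 + 0.02 + 0.11 = 0.14.
Current steady state (s = 0.5): k* = (0.5/0.14)^(1/0.72) ≈ 5.8592, y* = 5.8592^0.28 ≈ 1.6406, c* = (1−0.5)·1.6406 ≈ 0.8203.
At the golden rule the marginal product of capital equals n+g+δ: 0.28·k^(0.28−1) = 0.14. Solving, k_gold = (0.28/0.14)^(1/0.72) ≈ 2.6188.
y_gold = 2.6188^0.28 ≈ 1.3094, c_gold = y_gold − 0.14·k_gold ≈ 0.9428.
Gain: Δc = 0.9428 − 0.8203 ≈ 0.1225.

Δc ≈ 0.122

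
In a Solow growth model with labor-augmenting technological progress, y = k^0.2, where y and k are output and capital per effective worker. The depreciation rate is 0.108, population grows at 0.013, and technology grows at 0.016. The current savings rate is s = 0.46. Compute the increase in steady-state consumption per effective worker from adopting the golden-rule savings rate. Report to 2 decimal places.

Δc ≈ 0.15

Capital per effective worker breaks even when investment replaces (n + g + δ)·k; here n + g + δ = 0.137.
Current steady state (s = 0.46): k* = (0.46/0.137)^(1/0.8) ≈ 4.5451, y* = 4.5451^0.2 ≈ 1.3537, c* = (1−0.46)·1.3537 ≈ 0.7310.
Golden rule sets MPK = n+g+δ: 0.2·k^(0.2−1) = 0.137, so k_gold = (0.2/0.137)^(1/0.8) ≈ 1.6047.
y_gold = 1.6047^0.2 ≈ 1.0992, c_gold = y_gold − 0.137·k_gold ≈ 0.8794.
Gain: Δc = 0.8794 − 0.7310 ≈ 0.1484.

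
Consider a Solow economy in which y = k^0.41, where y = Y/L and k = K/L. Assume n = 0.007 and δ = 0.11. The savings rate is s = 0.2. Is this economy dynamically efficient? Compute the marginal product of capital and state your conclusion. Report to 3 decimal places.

n + δ = 0.007 + 0.11 = 0.117.
Steady-state k*: s·k^0.41 = 0.117·k gives k* = (0.2/0.117)^(1/0.59) ≈ 2.4811.
MPK = 0.41·2.4811^(-0.59) ≈ 0.2399.
MPK > n+δ = 0.117, so the economy is dynamically efficient (under-saving).

dynamically efficient; MPK ≈ 0.240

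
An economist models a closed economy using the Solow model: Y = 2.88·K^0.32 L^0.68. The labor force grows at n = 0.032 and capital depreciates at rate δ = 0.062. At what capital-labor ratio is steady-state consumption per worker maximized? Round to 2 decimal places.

n + δ = 0.032 + 0.062 = 0.094.
Golden rule sets MPK = n+δ: 0.32·2.88·k^(0.32−1) = 0.094, so k_gold = (0.32·2.88/0.094)^(1/0.68) ≈ 28.7053.

k_gold ≈ 28.71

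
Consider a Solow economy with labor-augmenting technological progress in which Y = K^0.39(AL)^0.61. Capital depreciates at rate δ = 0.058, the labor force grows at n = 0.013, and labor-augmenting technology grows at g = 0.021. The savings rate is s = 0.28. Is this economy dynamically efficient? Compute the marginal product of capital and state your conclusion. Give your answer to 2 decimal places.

dynamically efficient; MPK ≈ 0.13

n + g + δ = 0.013 + 0.021 + 0.058 = 0.092.
Steady-state k*: s·k^0.39 = 0.092·k gives k* = (0.28/0.092)^(1/0.61) ≈ 6.2003.
MPK = 0.39·6.2003^(-0.61) ≈ 0.1281.
MPK > n+g+δ = 0.092, so the economy is dynamically efficient (under-saving).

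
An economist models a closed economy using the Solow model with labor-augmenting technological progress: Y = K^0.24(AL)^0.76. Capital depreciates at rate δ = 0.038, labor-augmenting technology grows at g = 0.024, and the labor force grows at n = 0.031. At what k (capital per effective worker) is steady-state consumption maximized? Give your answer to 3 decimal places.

Break-even investment rate: n + g + δ = 0.031 + 0.024 + 0.038 = 0.093.
At the golden rule the marginal product of capital equals n+g+δ: 0.24·k^(0.24−1) = 0.093. Solving, k_gold = (0.24/0.093)^(1/0.76) ≈ 3.4814.

k_gold ≈ 3.481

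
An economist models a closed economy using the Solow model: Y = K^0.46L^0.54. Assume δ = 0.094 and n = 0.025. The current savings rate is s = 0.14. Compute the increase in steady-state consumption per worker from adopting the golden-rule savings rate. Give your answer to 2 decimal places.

Break-even investment rate: n + δ = 0.025 + 0.094 = 0.119.
Current steady state (s = 0.14): k* = (0.14/0.119)^(1/0.54) ≈ 1.3512, y* = 1.3512^0.46 ≈ 1.1485, c* = (1−0.14)·1.1485 ≈ 0.9877.
Setting f'(k) = n+δ gives 0.46·k^(0.46−1) = 0.119, hence k_gold = (0.46/0.119)^(1/0.54) ≈ 12.2300.
y_gold = 12.2300^0.46 ≈ 3.1639, c_gold = y_gold − 0.119·k_gold ≈ 1.7085.
Gain: Δc = 1.7085 − 0.9877 ≈ 0.7208.

Δc ≈ 0.72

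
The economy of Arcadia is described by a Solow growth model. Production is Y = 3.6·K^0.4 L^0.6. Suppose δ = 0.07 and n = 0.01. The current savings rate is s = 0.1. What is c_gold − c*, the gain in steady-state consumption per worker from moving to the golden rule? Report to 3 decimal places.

Capital per worker breaks even when investment replaces (n + δ)·k; here n + δ = 0.08.
Current steady state (s = 0.1): k* = (0.1·3.6/0.08)^(1/0.6) ≈ 12.2656, y* = 3.6·12.2656^0.4 ≈ 9.8125, c* = (1−0.1)·9.8125 ≈ 8.8312.
At the golden rule the marginal product of capital equals n+δ: 0.4·3.6·k^(0.4−1) = 0.08. Solving, k_gold = (0.4·3.6/0.08)^(1/0.6) ≈ 123.6291.
y_gold = 3.6·123.6291^0.4 ≈ 24.7258, c_gold = y_gold − 0.08·k_gold ≈ 14.8355.
Gain: Δc = 14.8355 − 8.8312 ≈ 6.0043.

Δc ≈ 6.004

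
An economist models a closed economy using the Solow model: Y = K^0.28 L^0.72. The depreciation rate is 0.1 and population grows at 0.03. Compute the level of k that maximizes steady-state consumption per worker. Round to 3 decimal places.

Break-even investment rate: n + δ = 0.03 + 0.1 = 0.13.
Setting f'(k) = n+δ gives 0.28·k^(0.28−1) = 0.13, hence k_gold = (0.28/0.13)^(1/0.72) ≈ 2.9027.

k_gold ≈ 2.903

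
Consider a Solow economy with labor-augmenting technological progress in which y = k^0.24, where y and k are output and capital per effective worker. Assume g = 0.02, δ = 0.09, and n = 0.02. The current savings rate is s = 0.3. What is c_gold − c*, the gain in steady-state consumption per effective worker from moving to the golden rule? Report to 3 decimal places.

Capital per effective worker breaks even when investment replaces (n + g + δ)·k; here n + g + δ = 0.13.
Current steady state (s = 0.3): k* = (0.3/0.13)^(1/0.76) ≈ 3.0051, y* = 3.0051^0.24 ≈ 1.3022, c* = (1−0.3)·1.3022 ≈ 0.9116.
Setting f'(k) = n+g+δ gives 0.24·k^(0.24−1) = 0.13, hence k_gold = (0.24/0.13)^(1/0.76) ≈ 2.2405.
y_gold = 2.2405^0.24 ≈ 1.2136, c_gold = y_gold − 0.13·k_gold ≈ 0.9224.
Gain: Δc = 0.9224 − 0.9116 ≈ 0.0108.

Δc ≈ 0.011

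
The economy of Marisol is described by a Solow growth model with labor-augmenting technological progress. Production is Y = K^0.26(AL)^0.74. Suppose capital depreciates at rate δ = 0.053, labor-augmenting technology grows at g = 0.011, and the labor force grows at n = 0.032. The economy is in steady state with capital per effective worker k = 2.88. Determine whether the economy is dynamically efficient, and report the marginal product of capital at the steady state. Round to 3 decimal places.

dynamically efficient; MPK ≈ 0.119

Break-even investment rate: n + g + δ = 0.032 + 0.011 + 0.053 = 0.096.
MPK = 0.26·k^(0.26−1) = 0.26·2.88^(-0.74) ≈ 0.1189.
MPK > 0.096, so the economy is dynamically efficient (under-saving).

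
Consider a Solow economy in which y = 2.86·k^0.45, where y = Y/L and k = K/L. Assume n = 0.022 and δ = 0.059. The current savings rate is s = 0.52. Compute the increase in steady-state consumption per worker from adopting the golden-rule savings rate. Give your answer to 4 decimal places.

The effective depreciation rate is n + δ = 0.022 + 0.059 = 0.081.
Current steady state (s = 0.52): k* = (0.52·2.86/0.081)^(1/0.55) ≈ 198.5965, y* = 2.86·198.5965^0.45 ≈ 30.9352, c* = (1−0.52)·30.9352 ≈ 14.8489.
Golden rule sets MPK = n+δ: 0.45·2.86·k^(0.45−1) = 0.081, so k_gold = (0.45·2.86/0.081)^(1/0.55) ≈ 152.6885.
y_gold = 2.86·152.6885^0.45 ≈ 27.4839, c_gold = y_gold − 0.081·k_gold ≈ 15.1162.
Gain: Δc = 15.1162 − 14.8489 ≈ 0.2673.

Δc ≈ 0.2673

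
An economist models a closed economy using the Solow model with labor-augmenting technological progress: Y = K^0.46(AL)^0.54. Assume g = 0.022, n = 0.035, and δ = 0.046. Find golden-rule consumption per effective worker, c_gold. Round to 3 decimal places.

n + g + δ = 0.035 + 0.022 + 0.046 = 0.103.
Setting f'(k) = n+g+δ gives 0.46·k^(0.46−1) = 0.103, hence k_gold = (0.46/0.103)^(1/0.54) ≈ 15.9793.
y_gold = 15.9793^0.46 ≈ 3.5780.
c_gold = y_gold − (n+g+δ)·k_gold = 3.5780 − 0.103·15.9793 ≈ 1.9321.

c_gold ≈ 1.932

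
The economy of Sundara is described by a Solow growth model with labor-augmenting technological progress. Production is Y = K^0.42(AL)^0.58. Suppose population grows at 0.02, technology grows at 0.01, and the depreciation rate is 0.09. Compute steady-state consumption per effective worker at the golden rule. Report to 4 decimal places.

c_gold ≈ 1.4368

The effective depreciation rate is n + g + δ = 0.02 + 0.01 + 0.09 = 0.12.
At the golden rule the marginal product of capital equals n+g+δ: 0.42·k^(0.42−1) = 0.12. Solving, k_gold = (0.42/0.12)^(1/0.58) ≈ 8.6706.
y_gold = 8.6706^0.42 ≈ 2.4773.
c_gold = y_gold − (n+g+δ)·k_gold = 2.4773 − 0.12·8.6706 ≈ 1.4368.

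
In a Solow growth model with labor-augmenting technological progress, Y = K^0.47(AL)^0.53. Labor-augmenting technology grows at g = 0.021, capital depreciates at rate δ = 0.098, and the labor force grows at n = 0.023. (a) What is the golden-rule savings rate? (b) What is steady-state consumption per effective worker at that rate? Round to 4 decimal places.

n + g + δ = 0.023 + 0.021 + 0.098 = 0.142.
For Cobb-Douglas, s_gold equals capital's share: s_gold = 0.47.
Maximizing c = f(k) − (n+g+δ)·k gives f'(k) = n+g+δ, i.e. 0.47·k^(0.47−1) = 0.142, so k_gold = (0.47/0.142)^(1/0.53) ≈ 9.5669.
y_gold = 9.5669^0.47 ≈ 2.8904; c_gold = (1−0.47)·y_gold ≈ 1.5319.

(a) s_gold = 0.4700; (b) c_gold ≈ 1.5319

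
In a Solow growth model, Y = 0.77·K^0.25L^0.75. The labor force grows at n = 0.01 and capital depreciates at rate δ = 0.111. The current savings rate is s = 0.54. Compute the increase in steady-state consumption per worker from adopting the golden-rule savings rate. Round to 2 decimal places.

Capital per worker breaks even when investment replaces (n + δ)·k; here n + δ = 0.121.
Current steady state (s = 0.54): k* = (0.54·0.77/0.121)^(1/0.75) ≈ 5.1856, y* = 0.77·5.1856^0.25 ≈ 1.1620, c* = (1−0.54)·1.1620 ≈ 0.5345.
Golden rule sets MPK = n+δ: 0.25·0.77·k^(0.25−1) = 0.121, so k_gold = (0.25·0.77/0.121)^(1/0.75) ≈ 1.8572.
y_gold = 0.77·1.8572^0.25 ≈ 0.8989, c_gold = y_gold − 0.121·k_gold ≈ 0.6742.
Gain: Δc = 0.6742 − 0.5345 ≈ 0.1397.

Δc ≈ 0.14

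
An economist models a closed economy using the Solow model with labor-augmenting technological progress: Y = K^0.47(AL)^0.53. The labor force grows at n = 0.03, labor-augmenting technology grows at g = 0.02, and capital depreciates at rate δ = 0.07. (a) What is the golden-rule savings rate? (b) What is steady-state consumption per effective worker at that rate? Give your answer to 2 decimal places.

Break-even investment rate: n + g + δ = 0.03 + 0.02 + 0.07 = 0.12.
For Cobb-Douglas, s_gold equals capital's share: s_gold = 0.47.
Maximizing c = f(k) − (n+g+δ)·k gives f'(k) = n+g+δ, i.e. 0.47·k^(0.47−1) = 0.12, so k_gold = (0.47/0.12)^(1/0.53) ≈ 13.1435.
y_gold = 13.1435^0.47 ≈ 3.3558; c_gold = (1−0.47)·y_gold ≈ 1.7786.

(a) s_gold = 0.47; (b) c_gold ≈ 1.78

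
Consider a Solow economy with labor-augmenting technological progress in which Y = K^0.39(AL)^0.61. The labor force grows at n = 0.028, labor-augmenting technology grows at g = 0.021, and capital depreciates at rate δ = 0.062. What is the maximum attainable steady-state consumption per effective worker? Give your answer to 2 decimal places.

c_gold ≈ 1.36

The effective depreciation rate is n + g + δ = 0.028 + 0.021 + 0.062 = 0.111.
At the golden rule the marginal product of capital equals n+g+δ: 0.39·k^(0.39−1) = 0.111. Solving, k_gold = (0.39/0.111)^(1/0.61) ≈ 7.8462.
y_gold = 7.8462^0.39 ≈ 2.2331.
c_gold = y_gold − (n+g+δ)·k_gold = 2.2331 − 0.111·7.8462 ≈ 1.3622.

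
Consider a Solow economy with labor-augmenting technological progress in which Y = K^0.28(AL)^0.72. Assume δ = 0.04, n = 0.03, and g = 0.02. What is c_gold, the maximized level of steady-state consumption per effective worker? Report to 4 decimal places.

Break-even investment rate: n + g + δ = 0.03 + 0.02 + 0.04 = 0.09.
At the golden rule the marginal product of capital equals n+g+δ: 0.28·k^(0.28−1) = 0.09. Solving, k_gold = (0.28/0.09)^(1/0.72) ≈ 4.8373.
y_gold = 4.8373^0.28 ≈ 1.5549.
c_gold = y_gold − (n+g+δ)·k_gold = 1.5549 − 0.09·4.8373 ≈ 1.1195.

c_gold ≈ 1.1195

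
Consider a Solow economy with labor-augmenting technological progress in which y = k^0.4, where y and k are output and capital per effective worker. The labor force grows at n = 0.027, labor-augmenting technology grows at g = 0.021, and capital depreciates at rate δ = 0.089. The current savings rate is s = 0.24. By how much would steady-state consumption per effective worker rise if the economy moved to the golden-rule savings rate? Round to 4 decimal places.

Δc ≈ 0.1212

Break-even investment rate: n + g + δ = 0.027 + 0.021 + 0.089 = 0.137.
Current steady state (s = 0.24): k* = (0.24/0.137)^(1/0.6) ≈ 2.5458, y* = 2.5458^0.4 ≈ 1.4532, c* = (1−0.24)·1.4532 ≈ 1.1044.
Setting f'(k) = n+g+δ gives 0.4·k^(0.4−1) = 0.137, hence k_gold = (0.4/0.137)^(1/0.6) ≈ 5.9644.
y_gold = 5.9644^0.4 ≈ 2.0428, c_gold = y_gold − 0.137·k_gold ≈ 1.2257.
Gain: Δc = 1.2257 − 1.1044 ≈ 0.1212.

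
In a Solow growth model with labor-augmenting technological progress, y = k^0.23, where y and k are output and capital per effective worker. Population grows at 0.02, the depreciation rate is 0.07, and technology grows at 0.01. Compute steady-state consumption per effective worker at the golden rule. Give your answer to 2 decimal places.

c_gold ≈ 0.99

n + g + δ = 0.02 + 0.01 + 0.07 = 0.1.
At the golden rule the marginal product of capital equals n+g+δ: 0.23·k^(0.23−1) = 0.1. Solving, k_gold = (0.23/0.1)^(1/0.77) ≈ 2.9497.
y_gold = 2.9497^0.23 ≈ 1.2825.
c_gold = y_gold − (n+g+δ)·k_gold = 1.2825 − 0.1·2.9497 ≈ 0.9875.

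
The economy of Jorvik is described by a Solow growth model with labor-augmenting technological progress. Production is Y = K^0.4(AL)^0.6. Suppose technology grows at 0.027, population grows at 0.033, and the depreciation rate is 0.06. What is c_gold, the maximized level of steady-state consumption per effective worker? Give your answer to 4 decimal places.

c_gold ≈ 1.3389

Capital per effective worker breaks even when investment replaces (n + g + δ)·k; here n + g + δ = 0.12.
Golden rule sets MPK = n+g+δ: 0.4·k^(0.4−1) = 0.12, so k_gold = (0.4/0.12)^(1/0.6) ≈ 7.4381.
y_gold = 7.4381^0.4 ≈ 2.2314.
c_gold = y_gold − (n+g+δ)·k_gold = 2.2314 − 0.12·7.4381 ≈ 1.3389.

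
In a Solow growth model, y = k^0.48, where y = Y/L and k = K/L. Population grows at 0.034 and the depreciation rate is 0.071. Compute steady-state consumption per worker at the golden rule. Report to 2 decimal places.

c_gold ≈ 2.11

n + δ = 0.034 + 0.071 = 0.105.
Golden rule sets MPK = n+δ: 0.48·k^(0.48−1) = 0.105, so k_gold = (0.48/0.105)^(1/0.52) ≈ 18.5922.
y_gold = 18.5922^0.48 ≈ 4.0670.
c_gold = y_gold − (n+δ)·k_gold = 4.0670 − 0.105·18.5922 ≈ 2.1149.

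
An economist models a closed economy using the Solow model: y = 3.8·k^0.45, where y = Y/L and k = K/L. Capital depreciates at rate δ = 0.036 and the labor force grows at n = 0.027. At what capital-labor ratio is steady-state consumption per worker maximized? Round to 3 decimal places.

n + δ = 0.027 + 0.036 = 0.063.
At the golden rule the marginal product of capital equals n+δ: 0.45·3.8·k^(0.45−1) = 0.063. Solving, k_gold = (0.45·3.8/0.063)^(1/0.55) ≈ 404.2467.

k_gold ≈ 404.247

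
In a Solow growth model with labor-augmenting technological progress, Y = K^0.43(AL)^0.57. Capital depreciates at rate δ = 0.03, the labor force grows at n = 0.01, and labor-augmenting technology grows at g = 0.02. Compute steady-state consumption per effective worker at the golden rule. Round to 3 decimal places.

Break-even investment rate: n + g + δ = 0.01 + 0.02 + 0.03 = 0.06.
At the golden rule the marginal product of capital equals n+g+δ: 0.43·k^(0.43−1) = 0.06. Solving, k_gold = (0.43/0.06)^(1/0.57) ≈ 31.6633.
y_gold = 31.6633^0.43 ≈ 4.4181.
c_gold = y_gold − (n+g+δ)·k_gold = 4.4181 − 0.06·31.6633 ≈ 2.5183.

c_gold ≈ 2.518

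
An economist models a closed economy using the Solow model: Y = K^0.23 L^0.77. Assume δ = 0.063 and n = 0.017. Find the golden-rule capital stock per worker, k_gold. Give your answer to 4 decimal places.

n + δ = 0.017 + 0.063 = 0.08.
Maximizing c = f(k) − (n+δ)·k gives f'(k) = n+δ, i.e. 0.23·k^(0.23−1) = 0.08, so k_gold = (0.23/0.08)^(1/0.77) ≈ 3.9412.

k_gold ≈ 3.9412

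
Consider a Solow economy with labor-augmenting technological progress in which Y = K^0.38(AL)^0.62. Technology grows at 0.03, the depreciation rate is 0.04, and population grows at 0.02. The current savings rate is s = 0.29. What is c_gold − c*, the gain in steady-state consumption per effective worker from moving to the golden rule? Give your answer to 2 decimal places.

The effective depreciation rate is n + g + δ = 0.02 + 0.03 + 0.04 = 0.09.
Current steady state (s = 0.29): k* = (0.29/0.09)^(1/0.62) ≈ 6.6009, y* = 6.6009^0.38 ≈ 2.0486, c* = (1−0.29)·2.0486 ≈ 1.4545.
Golden rule sets MPK = n+g+δ: 0.38·k^(0.38−1) = 0.09, so k_gold = (0.38/0.09)^(1/0.62) ≈ 10.2079.
y_gold = 10.2079^0.38 ≈ 2.4177, c_gold = y_gold − 0.09·k_gold ≈ 1.4990.
Gain: Δc = 1.4990 − 1.4545 ≈ 0.0445.

Δc ≈ 0.04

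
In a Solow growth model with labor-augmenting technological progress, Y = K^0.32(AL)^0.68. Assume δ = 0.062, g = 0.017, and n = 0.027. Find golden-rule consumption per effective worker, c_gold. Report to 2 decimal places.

Break-even investment rate: n + g + δ = 0.027 + 0.017 + 0.062 = 0.106.
Setting f'(k) = n+g+δ gives 0.32·k^(0.32−1) = 0.106, hence k_gold = (0.32/0.106)^(1/0.68) ≈ 5.0775.
y_gold = 5.0775^0.32 ≈ 1.6819.
c_gold = y_gold − (n+g+δ)·k_gold = 1.6819 − 0.106·5.0775 ≈ 1.1437.

c_gold ≈ 1.14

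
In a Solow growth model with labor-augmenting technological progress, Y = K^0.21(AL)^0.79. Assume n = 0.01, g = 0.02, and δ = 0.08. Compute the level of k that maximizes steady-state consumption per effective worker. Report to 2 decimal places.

The effective depreciation rate is n + g + δ = 0.01 + 0.02 + 0.08 = 0.11.
At the golden rule the marginal product of capital equals n+g+δ: 0.21·k^(0.21−1) = 0.11. Solving, k_gold = (0.21/0.11)^(1/0.79) ≈ 2.2671.

k_gold ≈ 2.27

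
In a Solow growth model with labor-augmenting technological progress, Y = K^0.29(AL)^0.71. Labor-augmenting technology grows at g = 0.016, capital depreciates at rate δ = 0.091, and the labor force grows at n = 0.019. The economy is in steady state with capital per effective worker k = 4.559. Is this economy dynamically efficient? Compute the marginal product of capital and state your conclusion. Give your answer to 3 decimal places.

The effective depreciation rate is n + g + δ = 0.019 + 0.016 + 0.091 = 0.126.
MPK = 0.29·k^(0.29−1) = 0.29·4.559^(-0.71) ≈ 0.0988.
MPK < 0.126, so the economy is dynamically inefficient (over-saving).

dynamically inefficient; MPK ≈ 0.099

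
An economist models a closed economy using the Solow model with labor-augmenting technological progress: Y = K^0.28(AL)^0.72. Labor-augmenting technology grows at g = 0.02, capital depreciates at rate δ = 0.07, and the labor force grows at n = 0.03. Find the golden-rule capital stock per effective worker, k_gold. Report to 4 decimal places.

k_gold ≈ 3.2440

The effective depreciation rate is n + g + δ = 0.03 + 0.02 + 0.07 = 0.12.
Setting f'(k) = n+g+δ gives 0.28·k^(0.28−1) = 0.12, hence k_gold = (0.28/0.12)^(1/0.72) ≈ 3.2440.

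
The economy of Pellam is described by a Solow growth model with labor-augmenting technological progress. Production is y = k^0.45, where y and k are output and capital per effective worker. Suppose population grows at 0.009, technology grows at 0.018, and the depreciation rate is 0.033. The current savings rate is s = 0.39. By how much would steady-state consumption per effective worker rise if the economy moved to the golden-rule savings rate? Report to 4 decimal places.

Δc ≈ 0.0385

The effective depreciation rate is n + g + δ = 0.009 + 0.018 + 0.033 = 0.06.
Current steady state (s = 0.39): k* = (0.39/0.06)^(1/0.55) ≈ 30.0624, y* = 30.0624^0.45 ≈ 4.6250, c* = (1−0.39)·4.6250 ≈ 2.8212.
Golden rule sets MPK = n+g+δ: 0.45·k^(0.45−1) = 0.06, so k_gold = (0.45/0.06)^(1/0.55) ≈ 38.9960.
y_gold = 38.9960^0.45 ≈ 5.1995, c_gold = y_gold − 0.06·k_gold ≈ 2.8597.
Gain: Δc = 2.8597 − 2.8212 ≈ 0.0385.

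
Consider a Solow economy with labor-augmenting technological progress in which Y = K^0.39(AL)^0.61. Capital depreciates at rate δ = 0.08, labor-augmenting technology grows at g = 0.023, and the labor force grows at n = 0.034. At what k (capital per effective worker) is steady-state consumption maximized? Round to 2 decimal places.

k_gold ≈ 5.56

The effective depreciation rate is n + g + δ = 0.034 + 0.023 + 0.08 = 0.137.
Maximizing c = f(k) − (n+g+δ)·k gives f'(k) = n+g+δ, i.e. 0.39·k^(0.39−1) = 0.137, so k_gold = (0.39/0.137)^(1/0.61) ≈ 5.5568.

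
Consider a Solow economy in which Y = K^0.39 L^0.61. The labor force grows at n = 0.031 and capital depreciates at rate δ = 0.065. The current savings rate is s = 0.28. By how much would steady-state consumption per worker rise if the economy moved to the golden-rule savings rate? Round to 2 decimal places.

Break-even investment rate: n + δ = 0.031 + 0.065 = 0.096.
Current steady state (s = 0.28): k* = (0.28/0.096)^(1/0.61) ≈ 5.7824, y* = 5.7824^0.39 ≈ 1.9825, c* = (1−0.28)·1.9825 ≈ 1.4274.
At the golden rule the marginal product of capital equals n+δ: 0.39·k^(0.39−1) = 0.096. Solving, k_gold = (0.39/0.096)^(1/0.61) ≈ 9.9546.
y_gold = 9.9546^0.39 ≈ 2.4504, c_gold = y_gold − 0.096·k_gold ≈ 1.4947.
Gain: Δc = 1.4947 − 1.4274 ≈ 0.0673.

Δc ≈ 0.07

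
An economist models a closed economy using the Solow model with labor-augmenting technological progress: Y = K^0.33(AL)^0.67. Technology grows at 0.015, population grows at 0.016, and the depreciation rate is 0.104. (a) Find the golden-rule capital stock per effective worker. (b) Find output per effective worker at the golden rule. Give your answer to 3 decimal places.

n + g + δ = 0.016 + 0.015 + 0.104 = 0.135.
Maximizing c = f(k) − (n+g+δ)·k gives f'(k) = n+g+δ, i.e. 0.33·k^(0.33−1) = 0.135, so k_gold = (0.33/0.135)^(1/0.67) ≈ 3.7964.
y_gold = 3.7964^0.33 ≈ 1.5531.

(a) k_gold ≈ 3.796; (b) y_gold ≈ 1.553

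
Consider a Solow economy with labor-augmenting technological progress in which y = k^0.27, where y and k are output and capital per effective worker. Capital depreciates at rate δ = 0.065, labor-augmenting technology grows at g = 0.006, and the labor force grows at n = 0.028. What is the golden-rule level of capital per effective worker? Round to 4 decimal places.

k_gold ≈ 3.9527

The effective depreciation rate is n + g + δ = 0.028 + 0.006 + 0.065 = 0.099.
Setting f'(k) = n+g+δ gives 0.27·k^(0.27−1) = 0.099, hence k_gold = (0.27/0.099)^(1/0.73) ≈ 3.9527.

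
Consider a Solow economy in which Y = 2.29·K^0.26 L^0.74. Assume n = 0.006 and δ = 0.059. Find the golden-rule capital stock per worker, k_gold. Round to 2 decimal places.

k_gold ≈ 19.95

Capital per worker breaks even when investment replaces (n + δ)·k; here n + δ = 0.065.
At the golden rule the marginal product of capital equals n+δ: 0.26·2.29·k^(0.26−1) = 0.065. Solving, k_gold = (0.26·2.29/0.065)^(1/0.74) ≈ 19.9461.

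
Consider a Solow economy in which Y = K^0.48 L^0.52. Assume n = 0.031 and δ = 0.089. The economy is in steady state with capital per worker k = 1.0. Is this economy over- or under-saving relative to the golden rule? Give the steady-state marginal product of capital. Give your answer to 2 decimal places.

under-saving; MPK ≈ 0.48

Capital per worker breaks even when investment replaces (n + δ)·k; here n + δ = 0.12.
MPK = 0.48·k^(0.48−1) = 0.48·1.0^(-0.52) ≈ 0.4800.
MPK > 0.12, so the economy is dynamically efficient (under-saving).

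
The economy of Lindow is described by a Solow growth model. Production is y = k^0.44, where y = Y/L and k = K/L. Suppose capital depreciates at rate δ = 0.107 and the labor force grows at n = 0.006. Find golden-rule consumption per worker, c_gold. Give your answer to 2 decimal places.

n + δ = 0.006 + 0.107 = 0.113.
Setting f'(k) = n+δ gives 0.44·k^(0.44−1) = 0.113, hence k_gold = (0.44/0.113)^(1/0.56) ≈ 11.3303.
y_gold = 11.3303^0.44 ≈ 2.9098.
c_gold = y_gold − (n+δ)·k_gold = 2.9098 − 0.113·11.3303 ≈ 1.6295.

c_gold ≈ 1.63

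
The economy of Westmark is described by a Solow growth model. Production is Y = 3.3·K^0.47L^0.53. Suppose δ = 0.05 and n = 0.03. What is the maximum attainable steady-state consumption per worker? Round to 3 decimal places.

c_gold ≈ 24.241

The effective depreciation rate is n + δ = 0.03 + 0.05 = 0.08.
Setting f'(k) = n+δ gives 0.47·3.3·k^(0.47−1) = 0.08, hence k_gold = (0.47·3.3/0.08)^(1/0.53) ≈ 268.7116.
y_gold = 3.3·268.7116^0.47 ≈ 45.7381.
c_gold = y_gold − (n+δ)·k_gold = 45.7381 − 0.08·268.7116 ≈ 24.2412.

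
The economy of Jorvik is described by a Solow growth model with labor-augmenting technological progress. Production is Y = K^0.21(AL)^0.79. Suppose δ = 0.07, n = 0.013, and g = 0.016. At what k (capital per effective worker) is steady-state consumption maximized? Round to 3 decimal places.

k_gold ≈ 2.591

The effective depreciation rate is n + g + δ = 0.013 + 0.016 + 0.07 = 0.099.
Maximizing c = f(k) − (n+g+δ)·k gives f'(k) = n+g+δ, i.e. 0.21·k^(0.21−1) = 0.099, so k_gold = (0.21/0.099)^(1/0.79) ≈ 2.5906.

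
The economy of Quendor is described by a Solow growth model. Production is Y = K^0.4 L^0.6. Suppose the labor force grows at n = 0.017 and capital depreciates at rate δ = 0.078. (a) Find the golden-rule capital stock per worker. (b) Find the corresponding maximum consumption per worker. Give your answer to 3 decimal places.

(a) k_gold ≈ 10.979; (b) c_gold ≈ 1.564

Capital per worker breaks even when investment replaces (n + δ)·k; here n + δ = 0.095.
At the golden rule the marginal product of capital equals n+δ: 0.4·k^(0.4−1) = 0.095. Solving, k_gold = (0.4/0.095)^(1/0.6) ≈ 10.9789.
y_gold = 10.9789^0.4 ≈ 2.6075; c_gold = y_gold − 0.095·k_gold ≈ 1.5645.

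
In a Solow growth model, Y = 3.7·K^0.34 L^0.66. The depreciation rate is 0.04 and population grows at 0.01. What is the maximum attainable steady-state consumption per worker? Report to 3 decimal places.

The effective depreciation rate is n + δ = 0.01 + 0.04 = 0.05.
At the golden rule the marginal product of capital equals n+δ: 0.34·3.7·k^(0.34−1) = 0.05. Solving, k_gold = (0.34·3.7/0.05)^(1/0.66) ≈ 132.5223.
y_gold = 3.7·132.5223^0.34 ≈ 19.4886.
c_gold = y_gold − (n+δ)·k_gold = 19.4886 − 0.05·132.5223 ≈ 12.8625.

c_gold ≈ 12.862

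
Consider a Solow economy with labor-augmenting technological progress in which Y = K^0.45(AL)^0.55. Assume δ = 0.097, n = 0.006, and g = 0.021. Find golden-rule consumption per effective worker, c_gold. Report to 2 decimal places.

c_gold ≈ 1.58

n + g + δ = 0.006 + 0.021 + 0.097 = 0.124.
Golden rule sets MPK = n+g+δ: 0.45·k^(0.45−1) = 0.124, so k_gold = (0.45/0.124)^(1/0.55) ≈ 10.4184.
y_gold = 10.4184^0.45 ≈ 2.8709.
c_gold = y_gold − (n+g+δ)·k_gold = 2.8709 − 0.124·10.4184 ≈ 1.5790.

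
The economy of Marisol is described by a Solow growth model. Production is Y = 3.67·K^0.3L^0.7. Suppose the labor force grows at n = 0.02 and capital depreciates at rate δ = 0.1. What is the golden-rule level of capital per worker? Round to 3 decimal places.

k_gold ≈ 23.722

Capital per worker breaks even when investment replaces (n + δ)·k; here n + δ = 0.12.
At the golden rule the marginal product of capital equals n+δ: 0.3·3.67·k^(0.3−1) = 0.12. Solving, k_gold = (0.3·3.67/0.12)^(1/0.7) ≈ 23.7220.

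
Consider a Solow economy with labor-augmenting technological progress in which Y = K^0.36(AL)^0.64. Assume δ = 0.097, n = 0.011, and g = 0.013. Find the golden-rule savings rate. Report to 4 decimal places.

Break-even investment rate: n + g + δ = 0.011 + 0.013 + 0.097 = 0.121.
At the golden rule MPK = n+g+δ, and in any Cobb-Douglas steady state s = (n+g+δ)·k/y = MPK·k/y = capital's share 0.36.

s_gold = 0.3600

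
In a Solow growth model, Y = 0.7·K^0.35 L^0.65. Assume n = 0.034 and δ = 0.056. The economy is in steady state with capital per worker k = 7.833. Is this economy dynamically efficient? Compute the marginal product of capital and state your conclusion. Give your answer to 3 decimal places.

dynamically inefficient; MPK ≈ 0.064

n + δ = 0.034 + 0.056 = 0.09.
MPK = 0.35·0.7·k^(0.35−1) = 0.35·0.7·7.833^(-0.65) ≈ 0.0643.
MPK < 0.09, so the economy is dynamically inefficient (over-saving).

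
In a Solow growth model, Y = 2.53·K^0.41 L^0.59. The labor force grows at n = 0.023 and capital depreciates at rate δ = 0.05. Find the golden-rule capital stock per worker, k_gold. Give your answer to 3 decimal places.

k_gold ≈ 89.852

Capital per worker breaks even when investment replaces (n + δ)·k; here n + δ = 0.073.
Setting f'(k) = n+δ gives 0.41·2.53·k^(0.41−1) = 0.073, hence k_gold = (0.41·2.53/0.073)^(1/0.59) ≈ 89.8521.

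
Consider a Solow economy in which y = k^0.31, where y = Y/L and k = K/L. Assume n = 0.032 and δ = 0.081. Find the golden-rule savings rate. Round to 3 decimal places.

s_gold = 0.310

n + δ = 0.032 + 0.081 = 0.113.
At the golden rule MPK = n+δ, and in any Cobb-Douglas steady state s = (n+δ)·k/y = MPK·k/y = capital's share 0.31.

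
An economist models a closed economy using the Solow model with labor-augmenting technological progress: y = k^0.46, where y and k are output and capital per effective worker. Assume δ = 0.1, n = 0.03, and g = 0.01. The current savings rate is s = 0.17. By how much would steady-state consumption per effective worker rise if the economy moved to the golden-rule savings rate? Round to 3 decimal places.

Δc ≈ 0.508

Break-even investment rate: n + g + δ = 0.03 + 0.01 + 0.1 = 0.14.
Current steady state (s = 0.17): k* = (0.17/0.14)^(1/0.54) ≈ 1.4327, y* = 1.4327^0.46 ≈ 1.1799, c* = (1−0.17)·1.1799 ≈ 0.9793.
Golden rule sets MPK = n+g+δ: 0.46·k^(0.46−1) = 0.14, so k_gold = (0.46/0.14)^(1/0.54) ≈ 9.0515.
y_gold = 9.0515^0.46 ≈ 2.7548, c_gold = y_gold − 0.14·k_gold ≈ 1.4876.
Gain: Δc = 1.4876 − 0.9793 ≈ 0.5083.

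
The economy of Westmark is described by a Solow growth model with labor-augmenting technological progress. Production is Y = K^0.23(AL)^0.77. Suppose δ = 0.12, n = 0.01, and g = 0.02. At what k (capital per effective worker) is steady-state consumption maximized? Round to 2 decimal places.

The effective depreciation rate is n + g + δ = 0.01 + 0.02 + 0.12 = 0.15.
At the golden rule the marginal product of capital equals n+g+δ: 0.23·k^(0.23−1) = 0.15. Solving, k_gold = (0.23/0.15)^(1/0.77) ≈ 1.7422.

k_gold ≈ 1.74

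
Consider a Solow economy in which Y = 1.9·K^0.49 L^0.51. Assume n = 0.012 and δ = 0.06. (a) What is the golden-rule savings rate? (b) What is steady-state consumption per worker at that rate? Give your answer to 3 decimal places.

(a) s_gold = 0.490; (b) c_gold ≈ 11.333

Break-even investment rate: n + δ = 0.012 + 0.06 = 0.072.
For Cobb-Douglas, s_gold equals capital's share: s_gold = 0.49.
Golden rule sets MPK = n+δ: 0.49·1.9·k^(0.49−1) = 0.072, so k_gold = (0.49·1.9/0.072)^(1/0.51) ≈ 151.2312.
y_gold = 1.9·151.2312^0.49 ≈ 22.2217; c_gold = (1−0.49)·y_gold ≈ 11.3331.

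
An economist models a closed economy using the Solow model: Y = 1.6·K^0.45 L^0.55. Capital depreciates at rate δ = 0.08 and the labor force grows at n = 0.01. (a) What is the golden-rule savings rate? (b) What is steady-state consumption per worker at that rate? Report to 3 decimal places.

(a) s_gold = 0.450; (b) c_gold ≈ 4.824

Break-even investment rate: n + δ = 0.01 + 0.08 = 0.09.
For Cobb-Douglas, s_gold equals capital's share: s_gold = 0.45.
Maximizing c = f(k) − (n+δ)·k gives f'(k) = n+δ, i.e. 0.45·1.6·k^(0.45−1) = 0.09, so k_gold = (0.45·1.6/0.09)^(1/0.55) ≈ 43.8512.
y_gold = 1.6·43.8512^0.45 ≈ 8.7702; c_gold = (1−0.45)·y_gold ≈ 4.8236.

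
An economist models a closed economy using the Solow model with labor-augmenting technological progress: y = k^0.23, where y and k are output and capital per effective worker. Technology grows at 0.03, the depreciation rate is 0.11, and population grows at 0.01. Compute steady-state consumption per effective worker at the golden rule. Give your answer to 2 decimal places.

The effective depreciation rate is n + g + δ = 0.01 + 0.03 + 0.11 = 0.15.
Golden rule sets MPK = n+g+δ: 0.23·k^(0.23−1) = 0.15, so k_gold = (0.23/0.15)^(1/0.77) ≈ 1.7422.
y_gold = 1.7422^0.23 ≈ 1.1362.
c_gold = y_gold − (n+g+δ)·k_gold = 1.1362 − 0.15·1.7422 ≈ 0.8749.

c_gold ≈ 0.87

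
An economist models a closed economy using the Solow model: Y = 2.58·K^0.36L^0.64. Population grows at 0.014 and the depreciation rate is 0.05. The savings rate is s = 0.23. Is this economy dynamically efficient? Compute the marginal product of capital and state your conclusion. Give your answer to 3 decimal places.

dynamically efficient; MPK ≈ 0.100

The effective depreciation rate is n + δ = 0.014 + 0.05 = 0.064.
Steady-state k*: s·A·k^0.36 = 0.064·k gives k* = (0.23·2.58/0.064)^(1/0.64) ≈ 32.4489.
MPK = 0.36·2.58·32.4489^(-0.64) ≈ 0.1002.
MPK > n+δ = 0.064, so the economy is dynamically efficient (under-saving).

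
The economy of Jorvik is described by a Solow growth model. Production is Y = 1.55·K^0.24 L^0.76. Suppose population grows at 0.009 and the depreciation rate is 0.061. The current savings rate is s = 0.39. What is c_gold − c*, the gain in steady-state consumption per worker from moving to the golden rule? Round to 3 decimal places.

n + δ = 0.009 + 0.061 = 0.07.
Current steady state (s = 0.39): k* = (0.39·1.55/0.07)^(1/0.76) ≈ 17.0597, y* = 1.55·17.0597^0.24 ≈ 3.0620, c* = (1−0.39)·3.0620 ≈ 1.8678.
Golden rule sets MPK = n+δ: 0.24·1.55·k^(0.24−1) = 0.07, so k_gold = (0.24·1.55/0.07)^(1/0.76) ≈ 9.0060.
y_gold = 1.55·9.0060^0.24 ≈ 2.6268, c_gold = y_gold − 0.07·k_gold ≈ 1.9963.
Gain: Δc = 1.9963 − 1.8678 ≈ 0.1285.

Δc ≈ 0.129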